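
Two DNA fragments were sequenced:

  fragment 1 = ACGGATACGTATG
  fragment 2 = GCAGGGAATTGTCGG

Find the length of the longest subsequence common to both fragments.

8

Pick A at fragment 1[1]=fragment 2[3] → G at fragment 1[3]=fragment 2[5] → G at fragment 1[4]=fragment 2[6] → A at fragment 1[5]=fragment 2[8] → T at fragment 1[6]=fragment 2[12] → C at fragment 1[8]=fragment 2[13] → G at fragment 1[9]=fragment 2[14] → G at fragment 1[13]=fragment 2[15]; all 8 bases appear in both, in order. Since dp[13][15] = 8, nothing longer is possible.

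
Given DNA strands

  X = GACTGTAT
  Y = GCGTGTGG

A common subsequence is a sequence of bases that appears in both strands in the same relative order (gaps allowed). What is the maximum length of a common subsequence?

5

Taking G (X #1, Y #1), C (X #3, Y #2), T (X #4, Y #4), G (X #5, Y #5), T (X #6, Y #6) gives a common subsequence of length 5. Since dp[8][8] = 5, nothing longer is possible.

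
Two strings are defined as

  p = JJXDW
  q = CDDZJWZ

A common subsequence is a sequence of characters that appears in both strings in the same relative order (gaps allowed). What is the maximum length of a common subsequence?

2

Let dp[i][j] be the LCS length of the first i characters of p and the first j characters of q. dp[i][j] = dp[i-1][j-1]+1 when the i-th and j-th characters match, else max(dp[i-1][j], dp[i][j-1]).
    ·  C  D  D  Z  J  W  Z
 ·  0  0  0  0  0  0  0  0
 J  0  0  0  0  0  1  1  1
 J  0  0  0  0  0  1  1  1
 X  0  0  0  0  0  1  1  1
 D  0  0  1  1  1  1  1  1
 W  0  0  1  1  1  1  2  2
dp[5][7] = 2. One LCS (by backtracking along matches): JW.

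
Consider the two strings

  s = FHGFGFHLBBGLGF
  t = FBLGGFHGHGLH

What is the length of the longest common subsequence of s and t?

Taking F at s[1]=t[1], then G at s[3]=t[5], then F at s[4]=t[6], then G at s[5]=t[8], then H at s[7]=t[9], then G at s[11]=t[10], then L at s[12]=t[11] gives a common subsequence of length 7, and the DP table's final entry dp[14][12] is also 7, so no common subsequence is longer.

7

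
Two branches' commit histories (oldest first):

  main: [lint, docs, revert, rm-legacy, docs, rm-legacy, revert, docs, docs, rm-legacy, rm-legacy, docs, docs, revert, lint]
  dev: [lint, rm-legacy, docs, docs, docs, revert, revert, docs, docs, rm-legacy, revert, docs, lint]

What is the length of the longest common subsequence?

9

Taking lint at main[1]=dev[1], then docs at main[2]=dev[5], then revert at main[3]=dev[6], then revert at main[7]=dev[7], then docs at main[8]=dev[8], then docs at main[9]=dev[9], then rm-legacy at main[10]=dev[10], then docs at main[13]=dev[12], then lint at main[15]=dev[13] gives a common subsequence of length 9. dp[15][13] = 9 confirms this is the maximum.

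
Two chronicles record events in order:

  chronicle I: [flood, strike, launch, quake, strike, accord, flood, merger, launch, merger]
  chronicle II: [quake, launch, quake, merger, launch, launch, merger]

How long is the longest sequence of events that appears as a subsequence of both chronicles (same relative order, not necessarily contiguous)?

5

One common subsequence of length 5: launch at chronicle I[3]=chronicle II[2], then quake at chronicle I[4]=chronicle II[3], then merger at chronicle I[8]=chronicle II[4], then launch at chronicle I[9]=chronicle II[6], then merger at chronicle I[10]=chronicle II[7]. The LCS DP gives dp[10][7] = 5, so this is optimal.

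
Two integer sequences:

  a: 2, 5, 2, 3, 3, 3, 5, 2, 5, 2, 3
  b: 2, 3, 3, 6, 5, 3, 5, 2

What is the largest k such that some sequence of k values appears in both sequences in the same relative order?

Taking 2 at a[3]=b[1] → 3 at a[4]=b[2] → 3 at a[5]=b[3] → 3 at a[6]=b[6] → 5 at a[9]=b[7] → 2 at a[10]=b[8] gives a common subsequence of length 6, and the DP table's final entry dp[11][8] is also 6, so no common subsequence is longer.

6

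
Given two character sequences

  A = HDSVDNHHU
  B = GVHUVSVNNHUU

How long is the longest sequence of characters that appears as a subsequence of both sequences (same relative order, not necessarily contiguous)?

Taking H (A #1, B #3), S (A #3, B #6), V (A #4, B #7), N (A #6, B #9), H (A #7, B #10), U (A #9, B #12) gives a common subsequence of length 6. The LCS DP gives dp[9][12] = 6, so this is optimal.

6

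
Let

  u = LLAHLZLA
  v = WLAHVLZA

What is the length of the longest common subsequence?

One common subsequence of length 6: L at u[2]=v[2], A at u[3]=v[3], H at u[4]=v[4], L at u[5]=v[6], Z at u[6]=v[7], A at u[8]=v[8]. Since dp[8][8] = 6, nothing longer is possible.

6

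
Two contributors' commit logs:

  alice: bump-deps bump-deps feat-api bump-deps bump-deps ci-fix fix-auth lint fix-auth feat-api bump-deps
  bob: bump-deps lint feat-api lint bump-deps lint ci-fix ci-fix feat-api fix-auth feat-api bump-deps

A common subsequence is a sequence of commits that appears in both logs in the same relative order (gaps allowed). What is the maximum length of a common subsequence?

7

Match bump-deps (alice #1, bob #1), feat-api (alice #3, bob #3), bump-deps (alice #4, bob #5), ci-fix (alice #6, bob #8), fix-auth (alice #9, bob #10), feat-api (alice #10, bob #11), bump-deps (alice #11, bob #12) — 7 commits in the same relative order in both. dp[11][12] = 7 confirms this is the maximum.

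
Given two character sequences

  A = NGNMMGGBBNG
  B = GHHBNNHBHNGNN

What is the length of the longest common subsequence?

5

Let dp[i][j] be the LCS length of the first i characters of A and the first j characters of B. dp[i][j] = dp[i-1][j-1]+1 when the i-th and j-th characters match, else max(dp[i-1][j], dp[i][j-1]).
    ·  G  H  H  B  N  N  H  B  H  N  G  N  N
 ·  0  0  0  0  0  0  0  0  0  0  0  0  0  0
 N  0  0  0  0  0  1  1  1  1  1  1  1  1  1
 G  0  1  1  1  1  1  1  1  1  1  1  2  2  2
 N  0  1  1  1  1  2  2  2  2  2  2  2  3  3
 M  0  1  1  1  1  2  2  2  2  2  2  2  3  3
 M  0  1  1  1  1  2  2  2  2  2  2  2  3  3
 G  0  1  1  1  1  2  2  2  2  2  2  3  3  3
 G  0  1  1  1  1  2  2  2  2  2  2  3  3  3
 B  0  1  1  1  2  2  2  2  3  3  3  3  3  3
 B  0  1  1  1  2  2  2  2  3  3  3  3  3  3
 N  0  1  1  1  2  3  3  3  3  3  4  4  4  4
 G  0  1  1  1  2  3  3  3  3  3  4  5  5  5
dp[11][13] = 5. One LCS (by backtracking along matches): NNBNG.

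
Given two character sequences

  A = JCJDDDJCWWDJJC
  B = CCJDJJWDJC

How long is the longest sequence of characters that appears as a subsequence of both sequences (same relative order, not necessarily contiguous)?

8

Let dp[i][j] be the LCS length of the first i characters of A and the first j characters of B. dp[i][j] = dp[i-1][j-1]+1 when the i-th and j-th characters match, else max(dp[i-1][j], dp[i][j-1]).
    ·  C  C  J  D  J  J  W  D  J  C
 ·  0  0  0  0  0  0  0  0  0  0  0
 J  0  0  0  1  1  1  1  1  1  1  1
 C  0  1  1  1  1  1  1  1  1  1  2
 J  0  1  1  2  2  2  2  2  2  2  2
 D  0  1  1  2  3  3  3  3  3  3  3
 D  0  1  1  2  3  3  3  3  4  4  4
 D  0  1  1  2  3  3  3  3  4  4  4
 J  0  1  1  2  3  4  4  4  4  5  5
 C  0  1  2  2  3  4  4  4  4  5  6
 W  0  1  2  2  3  4  4  5  5  5  6
 W  0  1  2  2  3  4  4  5  5  5  6
 D  0  1  2  2  3  4  4  5  6  6  6
 J  0  1  2  3  3  4  5  5  6  7  7
 J  0  1  2  3  3  4  5  5  6  7  7
 C  0  1  2  3  3  4  5  5  6  7  8
dp[14][10] = 8. One LCS (by backtracking along matches): CJDJWDJC.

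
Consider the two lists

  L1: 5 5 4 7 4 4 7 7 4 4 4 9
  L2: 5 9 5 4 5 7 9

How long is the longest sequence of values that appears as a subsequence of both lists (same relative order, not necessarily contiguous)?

Taking 5 [1,1], then 5 [2,3], then 4 [3,4], then 7 [8,6], then 9 [12,7] gives a common subsequence of length 5. dp[12][7] = 5 confirms this is the maximum.

5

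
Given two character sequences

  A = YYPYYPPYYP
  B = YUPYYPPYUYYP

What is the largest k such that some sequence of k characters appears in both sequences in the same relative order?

Let dp[i][j] be the LCS length of the first i characters of A and the first j characters of B. dp[i][j] = dp[i-1][j-1]+1 when the i-th and j-th characters match, else max(dp[i-1][j], dp[i][j-1]).
    ·  Y  U  P  Y  Y  P  P  Y  U  Y  Y  P
 ·  0  0  0  0  0  0  0  0  0  0  0  0  0
 Y  0  1  1  1  1  1  1  1  1  1  1  1  1
 Y  0  1  1  1  2  2  2  2  2  2  2  2  2
 P  0  1  1  2  2  2  3  3  3  3  3  3  3
 Y  0  1  1  2  3  3  3  3  4  4  4  4  4
 Y  0  1  1  2  3  4  4  4  4  4  5  5  5
 P  0  1  1  2  3  4  5  5  5  5  5  5  6
 P  0  1  1  2  3  4  5  6  6  6  6  6  6
 Y  0  1  1  2  3  4  5  6  7  7  7  7  7
 Y  0  1  1  2  3  4  5  6  7  7  8  8  8
 P  0  1  1  2  3  4  5  6  7  7  8  8  9
dp[10][12] = 9. One LCS (by backtracking along matches): YPYYPPYYP.

9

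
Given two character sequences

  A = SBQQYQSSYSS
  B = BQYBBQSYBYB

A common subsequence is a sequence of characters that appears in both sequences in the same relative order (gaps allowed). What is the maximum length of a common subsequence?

Let dp[i][j] be the LCS length of the first i characters of A and the first j characters of B. dp[i][j] = dp[i-1][j-1]+1 when the i-th and j-th characters match, else max(dp[i-1][j], dp[i][j-1]).
    ·  B  Q  Y  B  B  Q  S  Y  B  Y  B
 ·  0  0  0  0  0  0  0  0  0  0  0  0
 S  0  0  0  0  0  0  0  1  1  1  1  1
 B  0  1  1  1  1  1  1  1  1  2  2  2
 Q  0  1  2  2  2  2  2  2  2  2  2  2
 Q  0  1  2  2  2  2  3  3  3  3  3  3
 Y  0  1  2  3  3  3  3  3  4  4  4  4
 Q  0  1  2  3  3  3  4  4  4  4  4  4
 S  0  1  2  3  3  3  4  5  5  5  5  5
 S  0  1  2  3  3  3  4  5  5  5  5  5
 Y  0  1  2  3  3  3  4  5  6  6  6  6
 S  0  1  2  3  3  3  4  5  6  6  6  6
 S  0  1  2  3  3  3  4  5  6  6  6  6
dp[11][11] = 6. One LCS (by backtracking along matches): BQYQSY.

6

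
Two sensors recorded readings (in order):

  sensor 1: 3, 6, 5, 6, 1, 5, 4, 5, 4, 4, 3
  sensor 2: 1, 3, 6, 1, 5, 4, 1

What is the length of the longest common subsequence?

One common subsequence of length 5: 3 (sensor 1 #1, sensor 2 #2); then 6 (sensor 1 #4, sensor 2 #3); then 1 (sensor 1 #5, sensor 2 #4); then 5 (sensor 1 #6, sensor 2 #5); then 4 (sensor 1 #7, sensor 2 #6). The LCS DP gives dp[11][7] = 5, so this is optimal.

5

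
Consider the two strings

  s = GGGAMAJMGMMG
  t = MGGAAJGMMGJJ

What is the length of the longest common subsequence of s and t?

Let dp[i][j] be the LCS length of the first i characters of s and the first j characters of t. dp[i][j] = dp[i-1][j-1]+1 when the i-th and j-th characters match, else max(dp[i-1][j], dp[i][j-1]).
    ·  M  G  G  A  A  J  G  M  M  G  J  J
 ·  0  0  0  0  0  0  0  0  0  0  0  0  0
 G  0  0  1  1  1  1  1  1  1  1  1  1  1
 G  0  0  1  2  2  2  2  2  2  2  2  2  2
 G  0  0  1  2  2  2  2  3  3  3  3  3  3
 A  0  0  1  2  3  3  3  3  3  3  3  3  3
 M  0  1  1  2  3  3  3  3  4  4  4  4  4
 A  0  1  1  2  3  4  4  4  4  4  4  4  4
 J  0  1  1  2  3  4  5  5  5  5  5  5  5
 M  0  1  1  2  3  4  5  5  6  6  6  6  6
 G  0  1  2  2  3  4  5  6  6  6  7  7  7
 M  0  1  2  2  3  4  5  6  7  7  7  7  7
 M  0  1  2  2  3  4  5  6  7  8  8  8  8
 G  0  1  2  3  3  4  5  6  7  8  9  9  9
dp[12][12] = 9. One LCS (by backtracking along matches): GGAAJGMMG.

9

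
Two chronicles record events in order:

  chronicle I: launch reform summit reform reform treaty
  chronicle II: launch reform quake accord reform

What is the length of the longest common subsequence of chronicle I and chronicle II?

Pick launch [1,1]; then reform [2,2]; then reform [5,5]; all 3 events appear in both, in order. Since dp[6][5] = 3, nothing longer is possible.

3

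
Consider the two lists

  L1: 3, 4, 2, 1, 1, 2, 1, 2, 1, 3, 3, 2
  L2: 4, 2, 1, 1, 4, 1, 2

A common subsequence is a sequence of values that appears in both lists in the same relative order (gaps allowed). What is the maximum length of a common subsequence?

6

Pick 4 (L1 #2, L2 #1); then 2 (L1 #3, L2 #2); then 1 (L1 #4, L2 #3); then 1 (L1 #5, L2 #4); then 1 (L1 #9, L2 #6); then 2 (L1 #12, L2 #7); all 6 values appear in both, in order. dp[12][7] = 6 confirms this is the maximum.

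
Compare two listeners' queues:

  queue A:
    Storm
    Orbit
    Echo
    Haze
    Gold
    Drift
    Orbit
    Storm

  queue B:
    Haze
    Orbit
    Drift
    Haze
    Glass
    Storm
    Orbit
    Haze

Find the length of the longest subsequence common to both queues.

One common subsequence of length 3: Storm [1,6], Orbit [2,7], Haze [4,8]. Since dp[8][8] = 3, nothing longer is possible.

3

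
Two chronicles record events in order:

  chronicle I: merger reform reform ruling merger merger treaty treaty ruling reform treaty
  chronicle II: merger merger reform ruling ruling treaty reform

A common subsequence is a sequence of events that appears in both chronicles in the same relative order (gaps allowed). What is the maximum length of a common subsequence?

Taking merger (chronicle I #1, chronicle II #2), reform (chronicle I #2, chronicle II #3), ruling (chronicle I #4, chronicle II #5), treaty (chronicle I #8, chronicle II #6), reform (chronicle I #10, chronicle II #7) gives a common subsequence of length 5. The LCS DP gives dp[11][7] = 5, so this is optimal.

5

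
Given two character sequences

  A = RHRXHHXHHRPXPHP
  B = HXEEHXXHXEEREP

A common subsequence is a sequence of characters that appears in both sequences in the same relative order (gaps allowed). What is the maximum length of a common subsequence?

7

Pick H at A[2]=B[1], X at A[4]=B[2], H at A[5]=B[5], H at A[6]=B[8], X at A[7]=B[9], R at A[10]=B[12], P at A[15]=B[14]; all 7 characters appear in both, in order. Since dp[15][14] = 7, nothing longer is possible.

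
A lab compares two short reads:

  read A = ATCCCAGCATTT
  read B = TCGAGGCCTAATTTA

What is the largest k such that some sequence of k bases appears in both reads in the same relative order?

9

Taking T [2,1], then C [3,2], then C [4,7], then C [5,8], then A [6,10], then A [9,11], then T [10,12], then T [11,13], then T [12,14] gives a common subsequence of length 9. dp[12][15] = 9 confirms this is the maximum.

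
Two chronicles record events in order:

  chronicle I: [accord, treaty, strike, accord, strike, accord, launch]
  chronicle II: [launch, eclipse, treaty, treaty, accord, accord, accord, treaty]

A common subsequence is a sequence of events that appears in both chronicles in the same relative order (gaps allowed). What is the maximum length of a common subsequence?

3

Match accord [1,5] → accord [4,6] → accord [6,7] — 3 events in the same relative order in both, and the DP table's final entry dp[7][8] is also 3, so no common subsequence is longer.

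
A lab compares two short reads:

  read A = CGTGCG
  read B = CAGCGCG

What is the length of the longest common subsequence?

5

One common subsequence of length 5: C at read A[1]=read B[1] → G at read A[2]=read B[3] → G at read A[4]=read B[5] → C at read A[5]=read B[6] → G at read A[6]=read B[7]. Since dp[6][7] = 5, nothing longer is possible.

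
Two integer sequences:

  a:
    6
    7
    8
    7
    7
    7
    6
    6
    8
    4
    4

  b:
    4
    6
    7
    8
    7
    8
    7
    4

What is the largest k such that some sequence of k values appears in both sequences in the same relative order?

6

Taking 6 [1,2] → 7 [2,3] → 8 [3,4] → 7 [4,5] → 7 [6,7] → 4 [11,8] gives a common subsequence of length 6, and the DP table's final entry dp[11][8] is also 6, so no common subsequence is longer.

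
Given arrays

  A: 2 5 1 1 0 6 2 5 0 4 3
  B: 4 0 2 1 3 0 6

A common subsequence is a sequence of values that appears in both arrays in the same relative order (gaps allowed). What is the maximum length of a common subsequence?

Let dp[i][j] be the LCS length of the first i values of A and the first j values of B. dp[i][j] = dp[i-1][j-1]+1 when the i-th and j-th values match, else max(dp[i-1][j], dp[i][j-1]).
    ·  4  0  2  1  3  0  6
 ·  0  0  0  0  0  0  0  0
 2  0  0  0  1  1  1  1  1
 5  0  0  0  1  1  1  1  1
 1  0  0  0  1  2  2  2  2
 1  0  0  0  1  2  2  2  2
 0  0  0  1  1  2  2  3  3
 6  0  0  1  1  2  2  3  4
 2  0  0  1  2  2  2  3  4
 5  0  0  1  2  2  2  3  4
 0  0  0  1  2  2  2  3  4
 4  0  1  1  2  2  2  3  4
 3  0  1  1  2  2  3  3  4
dp[11][7] = 4. One LCS (by backtracking along matches): 2, 1, 0, 6.

4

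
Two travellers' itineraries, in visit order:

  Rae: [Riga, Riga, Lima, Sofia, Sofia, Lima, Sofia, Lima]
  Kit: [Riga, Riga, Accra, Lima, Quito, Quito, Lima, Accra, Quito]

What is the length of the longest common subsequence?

Taking Riga (Rae #1, Kit #1); then Riga (Rae #2, Kit #2); then Lima (Rae #3, Kit #4); then Lima (Rae #6, Kit #7) gives a common subsequence of length 4. dp[8][9] = 4 confirms this is the maximum.

4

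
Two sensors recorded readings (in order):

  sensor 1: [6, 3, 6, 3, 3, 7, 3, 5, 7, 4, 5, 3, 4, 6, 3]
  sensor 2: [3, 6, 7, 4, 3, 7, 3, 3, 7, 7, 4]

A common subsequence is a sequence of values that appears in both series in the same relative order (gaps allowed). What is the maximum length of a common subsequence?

7

Taking 6 (sensor 1 #1, sensor 2 #2), then 3 (sensor 1 #2, sensor 2 #5), then 3 (sensor 1 #4, sensor 2 #7), then 3 (sensor 1 #5, sensor 2 #8), then 7 (sensor 1 #6, sensor 2 #9), then 7 (sensor 1 #9, sensor 2 #10), then 4 (sensor 1 #13, sensor 2 #11) gives a common subsequence of length 7. The LCS DP gives dp[15][11] = 7, so this is optimal.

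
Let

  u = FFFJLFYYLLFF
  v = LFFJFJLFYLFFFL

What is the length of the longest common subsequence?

10

One common subsequence of length 10: F at u[1]=v[2], then F at u[2]=v[3], then F at u[3]=v[5], then J at u[4]=v[6], then L at u[5]=v[7], then F at u[6]=v[8], then Y at u[8]=v[9], then L at u[9]=v[10], then F at u[11]=v[12], then F at u[12]=v[13]. dp[12][14] = 10 confirms this is the maximum.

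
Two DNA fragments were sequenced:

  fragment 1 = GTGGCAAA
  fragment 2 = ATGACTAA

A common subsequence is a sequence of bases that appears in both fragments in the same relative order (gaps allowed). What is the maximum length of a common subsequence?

5

Pick T at fragment 1[2]=fragment 2[2]; then G at fragment 1[3]=fragment 2[3]; then C at fragment 1[5]=fragment 2[5]; then A at fragment 1[7]=fragment 2[7]; then A at fragment 1[8]=fragment 2[8]; all 5 bases appear in both, in order. The LCS DP gives dp[8][8] = 5, so this is optimal.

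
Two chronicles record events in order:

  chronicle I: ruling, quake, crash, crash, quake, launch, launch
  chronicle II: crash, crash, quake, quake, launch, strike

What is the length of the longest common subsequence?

One common subsequence of length 4: crash (chronicle I #3, chronicle II #1); then crash (chronicle I #4, chronicle II #2); then quake (chronicle I #5, chronicle II #4); then launch (chronicle I #6, chronicle II #5). Since dp[7][6] = 4, nothing longer is possible.

4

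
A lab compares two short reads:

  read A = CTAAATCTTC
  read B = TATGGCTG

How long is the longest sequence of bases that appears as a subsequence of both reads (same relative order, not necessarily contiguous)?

Taking T (read A #2, read B #1); then A (read A #5, read B #2); then T (read A #6, read B #3); then C (read A #7, read B #6); then T (read A #8, read B #7) gives a common subsequence of length 5. Since dp[10][8] = 5, nothing longer is possible.

5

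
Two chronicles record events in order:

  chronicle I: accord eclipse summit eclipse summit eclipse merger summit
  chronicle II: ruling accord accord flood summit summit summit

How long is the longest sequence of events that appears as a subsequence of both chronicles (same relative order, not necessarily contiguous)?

4

One common subsequence of length 4: accord [1,3] → summit [3,5] → summit [5,6] → summit [8,7]. Since dp[8][7] = 4, nothing longer is possible.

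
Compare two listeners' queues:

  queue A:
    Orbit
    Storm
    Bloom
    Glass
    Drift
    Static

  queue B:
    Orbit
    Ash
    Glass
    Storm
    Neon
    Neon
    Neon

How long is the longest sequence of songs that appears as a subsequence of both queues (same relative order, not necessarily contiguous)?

2

Taking Orbit [1,1]; then Storm [2,4] gives a common subsequence of length 2, and the DP table's final entry dp[6][7] is also 2, so no common subsequence is longer.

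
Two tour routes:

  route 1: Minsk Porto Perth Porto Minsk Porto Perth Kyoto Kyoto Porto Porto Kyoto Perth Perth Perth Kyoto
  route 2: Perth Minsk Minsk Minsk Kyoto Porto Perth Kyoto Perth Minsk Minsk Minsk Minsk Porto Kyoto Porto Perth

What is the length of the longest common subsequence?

Match Minsk (route 1 #1, route 2 #4), then Porto (route 1 #2, route 2 #6), then Perth (route 1 #3, route 2 #9), then Minsk (route 1 #5, route 2 #13), then Porto (route 1 #6, route 2 #14), then Kyoto (route 1 #9, route 2 #15), then Porto (route 1 #11, route 2 #16), then Perth (route 1 #15, route 2 #17) — 8 stops in the same relative order in both. Since dp[16][17] = 8, nothing longer is possible.

8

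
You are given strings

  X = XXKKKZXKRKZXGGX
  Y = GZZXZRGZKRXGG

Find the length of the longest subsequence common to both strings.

7

One common subsequence of length 7: X [1,4]; then Z [6,8]; then K [8,9]; then R [9,10]; then X [12,11]; then G [13,12]; then G [14,13], and the DP table's final entry dp[15][13] is also 7, so no common subsequence is longer.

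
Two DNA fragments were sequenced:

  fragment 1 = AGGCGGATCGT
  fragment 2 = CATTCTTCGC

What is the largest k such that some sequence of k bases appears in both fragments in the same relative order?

Let dp[i][j] be the LCS length of the first i bases of fragment 1 and the first j bases of fragment 2. dp[i][j] = dp[i-1][j-1]+1 when the i-th and j-th bases match, else max(dp[i-1][j], dp[i][j-1]).
    ·  C  A  T  T  C  T  T  C  G  C
 ·  0  0  0  0  0  0  0  0  0  0  0
 A  0  0  1  1  1  1  1  1  1  1  1
 G  0  0  1  1  1  1  1  1  1  2  2
 G  0  0  1  1  1  1  1  1  1  2  2
 C  0  1  1  1  1  2  2  2  2  2  3
 G  0  1  1  1  1  2  2  2  2  3  3
 G  0  1  1  1  1  2  2  2  2  3  3
 A  0  1  2  2  2  2  2  2  2  3  3
 T  0  1  2  3  3  3  3  3  3  3  3
 C  0  1  2  3  3  4  4  4  4  4  4
 G  0  1  2  3  3  4  4  4  4  5  5
 T  0  1  2  3  4  4  5  5  5  5  5
dp[11][10] = 5. One LCS (by backtracking along matches): ACTCG.

5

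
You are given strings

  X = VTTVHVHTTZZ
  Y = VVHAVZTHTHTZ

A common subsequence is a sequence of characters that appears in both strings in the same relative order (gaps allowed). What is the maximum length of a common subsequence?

8

Pick V at X[1]=Y[1] → V at X[4]=Y[2] → H at X[5]=Y[3] → V at X[6]=Y[5] → H at X[7]=Y[8] → T at X[8]=Y[9] → T at X[9]=Y[11] → Z at X[11]=Y[12]; all 8 characters appear in both, in order, and the DP table's final entry dp[11][12] is also 8, so no common subsequence is longer.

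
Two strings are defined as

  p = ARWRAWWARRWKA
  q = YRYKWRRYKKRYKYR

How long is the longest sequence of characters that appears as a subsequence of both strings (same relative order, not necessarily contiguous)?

6

Pick R [2,2] → W [3,5] → R [4,6] → R [9,7] → R [10,11] → K [12,13]; all 6 characters appear in both, in order, and the DP table's final entry dp[13][15] is also 6, so no common subsequence is longer.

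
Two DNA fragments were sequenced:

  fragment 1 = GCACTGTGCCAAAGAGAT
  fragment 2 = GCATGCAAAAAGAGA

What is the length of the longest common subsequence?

Match G (fragment 1 #1, fragment 2 #1), then C (fragment 1 #2, fragment 2 #2), then A (fragment 1 #3, fragment 2 #3), then T (fragment 1 #7, fragment 2 #4), then G (fragment 1 #8, fragment 2 #5), then C (fragment 1 #9, fragment 2 #6), then A (fragment 1 #11, fragment 2 #9), then A (fragment 1 #12, fragment 2 #10), then A (fragment 1 #13, fragment 2 #11), then G (fragment 1 #14, fragment 2 #12), then A (fragment 1 #15, fragment 2 #13), then G (fragment 1 #16, fragment 2 #14), then A (fragment 1 #17, fragment 2 #15) — 13 bases in the same relative order in both, and the DP table's final entry dp[18][15] is also 13, so no common subsequence is longer.

13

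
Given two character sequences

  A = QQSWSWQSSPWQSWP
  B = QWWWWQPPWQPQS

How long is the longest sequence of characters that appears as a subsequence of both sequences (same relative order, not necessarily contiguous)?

8

One common subsequence of length 8: Q (A #1, B #1) → W (A #4, B #4) → W (A #6, B #5) → Q (A #7, B #6) → P (A #10, B #8) → W (A #11, B #9) → Q (A #12, B #12) → S (A #13, B #13). Since dp[15][13] = 8, nothing longer is possible.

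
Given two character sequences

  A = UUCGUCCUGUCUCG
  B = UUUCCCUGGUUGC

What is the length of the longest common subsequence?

Match U [1,2] → U [2,3] → C [3,4] → C [6,5] → C [7,6] → U [8,7] → G [9,9] → U [10,10] → U [12,11] → C [13,13] — 10 characters in the same relative order in both, and the DP table's final entry dp[14][13] is also 10, so no common subsequence is longer.

10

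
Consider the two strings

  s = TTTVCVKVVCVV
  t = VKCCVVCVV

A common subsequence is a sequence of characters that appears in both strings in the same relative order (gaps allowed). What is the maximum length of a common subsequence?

7

Taking V at s[4]=t[1]; then C at s[5]=t[4]; then V at s[8]=t[5]; then V at s[9]=t[6]; then C at s[10]=t[7]; then V at s[11]=t[8]; then V at s[12]=t[9] gives a common subsequence of length 7. The LCS DP gives dp[12][9] = 7, so this is optimal.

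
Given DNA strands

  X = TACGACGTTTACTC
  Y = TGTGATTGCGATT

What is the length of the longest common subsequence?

One common subsequence of length 7: T (X #1, Y #3), then A (X #2, Y #5), then C (X #3, Y #9), then G (X #4, Y #10), then A (X #5, Y #11), then T (X #10, Y #12), then T (X #13, Y #13). Since dp[14][13] = 7, nothing longer is possible.

7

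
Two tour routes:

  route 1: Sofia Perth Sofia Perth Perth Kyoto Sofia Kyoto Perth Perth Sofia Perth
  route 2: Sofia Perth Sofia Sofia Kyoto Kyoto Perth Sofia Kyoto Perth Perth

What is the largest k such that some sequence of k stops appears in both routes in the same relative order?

One common subsequence of length 8: Sofia (route 1 #1, route 2 #1) → Perth (route 1 #2, route 2 #2) → Sofia (route 1 #3, route 2 #4) → Perth (route 1 #5, route 2 #7) → Sofia (route 1 #7, route 2 #8) → Kyoto (route 1 #8, route 2 #9) → Perth (route 1 #10, route 2 #10) → Perth (route 1 #12, route 2 #11). Since dp[12][11] = 8, nothing longer is possible.

8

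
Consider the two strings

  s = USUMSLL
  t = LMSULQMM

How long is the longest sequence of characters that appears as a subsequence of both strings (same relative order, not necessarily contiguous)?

3

Let dp[i][j] be the LCS length of the first i characters of s and the first j characters of t. dp[i][j] = dp[i-1][j-1]+1 when the i-th and j-th characters match, else max(dp[i-1][j], dp[i][j-1]).
    ·  L  M  S  U  L  Q  M  M
 ·  0  0  0  0  0  0  0  0  0
 U  0  0  0  0  1  1  1  1  1
 S  0  0  0  1  1  1  1  1  1
 U  0  0  0  1  2  2  2  2  2
 M  0  0  1  1  2  2  2  3  3
 S  0  0  1  2  2  2  2  3  3
 L  0  1  1  2  2  3  3  3  3
 L  0  1  1  2  2  3  3  3  3
dp[7][8] = 3. One LCS (by backtracking along matches): SUM.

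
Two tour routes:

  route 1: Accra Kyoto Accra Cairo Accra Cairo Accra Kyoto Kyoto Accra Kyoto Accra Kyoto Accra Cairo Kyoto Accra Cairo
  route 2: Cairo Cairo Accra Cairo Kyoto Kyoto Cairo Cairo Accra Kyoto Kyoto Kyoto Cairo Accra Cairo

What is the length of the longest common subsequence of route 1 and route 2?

11

Match Accra at route 1[1]=route 2[3] → Kyoto at route 1[2]=route 2[6] → Cairo at route 1[4]=route 2[7] → Cairo at route 1[6]=route 2[8] → Accra at route 1[7]=route 2[9] → Kyoto at route 1[9]=route 2[10] → Kyoto at route 1[11]=route 2[11] → Kyoto at route 1[13]=route 2[12] → Cairo at route 1[15]=route 2[13] → Accra at route 1[17]=route 2[14] → Cairo at route 1[18]=route 2[15] — 11 stops in the same relative order in both. Since dp[18][15] = 11, nothing longer is possible.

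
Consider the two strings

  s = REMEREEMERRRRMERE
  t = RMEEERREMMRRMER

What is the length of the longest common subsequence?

Pick R at s[1]=t[1] → M at s[3]=t[2] → E at s[6]=t[3] → E at s[7]=t[4] → E at s[9]=t[5] → R at s[10]=t[6] → R at s[11]=t[7] → R at s[12]=t[11] → R at s[13]=t[12] → M at s[14]=t[13] → E at s[15]=t[14] → R at s[16]=t[15]; all 12 characters appear in both, in order. The LCS DP gives dp[17][15] = 12, so this is optimal.

12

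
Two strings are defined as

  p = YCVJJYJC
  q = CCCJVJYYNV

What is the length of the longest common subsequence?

4

Let dp[i][j] be the LCS length of the first i characters of p and the first j characters of q. dp[i][j] = dp[i-1][j-1]+1 when the i-th and j-th characters match, else max(dp[i-1][j], dp[i][j-1]).
    ·  C  C  C  J  V  J  Y  Y  N  V
 ·  0  0  0  0  0  0  0  0  0  0  0
 Y  0  0  0  0  0  0  0  1  1  1  1
 C  0  1  1  1  1  1  1  1  1  1  1
 V  0  1  1  1  1  2  2  2  2  2  2
 J  0  1  1  1  2  2  3  3  3  3  3
 J  0  1  1  1  2  2  3  3  3  3  3
 Y  0  1  1  1  2  2  3  4  4  4  4
 J  0  1  1  1  2  2  3  4  4  4  4
 C  0  1  2  2  2  2  3  4  4  4  4
dp[8][10] = 4. One LCS (by backtracking along matches): CVJY.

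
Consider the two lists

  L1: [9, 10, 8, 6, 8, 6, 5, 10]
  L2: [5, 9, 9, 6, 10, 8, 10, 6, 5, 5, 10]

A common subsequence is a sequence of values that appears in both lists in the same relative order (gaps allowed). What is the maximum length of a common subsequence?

One common subsequence of length 6: 9 [1,3], then 10 [2,5], then 8 [3,6], then 6 [4,8], then 5 [7,10], then 10 [8,11]. Since dp[8][11] = 6, nothing longer is possible.

6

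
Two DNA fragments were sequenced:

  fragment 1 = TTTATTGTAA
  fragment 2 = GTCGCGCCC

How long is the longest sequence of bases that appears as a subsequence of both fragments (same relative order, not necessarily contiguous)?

Pick T at fragment 1[1]=fragment 2[2], then G at fragment 1[7]=fragment 2[6]; all 2 bases appear in both, in order. dp[10][9] = 2 confirms this is the maximum.

2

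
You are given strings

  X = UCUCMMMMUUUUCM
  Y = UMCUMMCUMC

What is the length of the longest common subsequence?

7

Taking U [1,1], C [2,3], U [3,4], M [5,5], M [6,6], M [8,9], C [13,10] gives a common subsequence of length 7, and the DP table's final entry dp[14][10] is also 7, so no common subsequence is longer.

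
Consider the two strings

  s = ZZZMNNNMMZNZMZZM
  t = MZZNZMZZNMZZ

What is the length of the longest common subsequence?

9

Match Z at s[1]=t[2], Z at s[2]=t[3], Z at s[3]=t[5], M at s[4]=t[6], Z at s[10]=t[8], N at s[11]=t[9], M at s[13]=t[10], Z at s[14]=t[11], Z at s[15]=t[12] — 9 characters in the same relative order in both. dp[16][12] = 9 confirms this is the maximum.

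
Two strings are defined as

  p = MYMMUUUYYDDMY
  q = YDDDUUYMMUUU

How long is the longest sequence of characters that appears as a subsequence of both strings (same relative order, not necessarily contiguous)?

Pick Y (p #2, q #7); then M (p #3, q #8); then M (p #4, q #9); then U (p #5, q #10); then U (p #6, q #11); then U (p #7, q #12); all 6 characters appear in both, in order. Since dp[13][12] = 6, nothing longer is possible.

6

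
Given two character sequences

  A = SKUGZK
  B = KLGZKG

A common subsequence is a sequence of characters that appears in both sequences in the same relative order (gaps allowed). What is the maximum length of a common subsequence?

4

Taking K (A #2, B #1); then G (A #4, B #3); then Z (A #5, B #4); then K (A #6, B #5) gives a common subsequence of length 4, and the DP table's final entry dp[6][6] is also 4, so no common subsequence is longer.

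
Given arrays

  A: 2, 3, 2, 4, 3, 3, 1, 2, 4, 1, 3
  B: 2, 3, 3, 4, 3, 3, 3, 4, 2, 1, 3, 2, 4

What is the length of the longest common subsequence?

One common subsequence of length 8: 2 (A #1, B #1) → 3 (A #2, B #3) → 4 (A #4, B #4) → 3 (A #5, B #6) → 3 (A #6, B #7) → 1 (A #7, B #10) → 2 (A #8, B #12) → 4 (A #9, B #13). Since dp[11][13] = 8, nothing longer is possible.

8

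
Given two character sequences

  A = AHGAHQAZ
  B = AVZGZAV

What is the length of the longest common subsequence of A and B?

Match A at A[1]=B[1], then G at A[3]=B[4], then A at A[4]=B[6] — 3 characters in the same relative order in both. The LCS DP gives dp[8][7] = 3, so this is optimal.

3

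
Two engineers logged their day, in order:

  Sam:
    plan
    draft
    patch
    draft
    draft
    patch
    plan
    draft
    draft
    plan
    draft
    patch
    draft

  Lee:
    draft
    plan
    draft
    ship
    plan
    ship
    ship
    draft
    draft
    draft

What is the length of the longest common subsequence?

One common subsequence of length 6: plan at Sam[1]=Lee[2], draft at Sam[2]=Lee[3], plan at Sam[7]=Lee[5], draft at Sam[9]=Lee[8], draft at Sam[11]=Lee[9], draft at Sam[13]=Lee[10]. The LCS DP gives dp[13][10] = 6, so this is optimal.

6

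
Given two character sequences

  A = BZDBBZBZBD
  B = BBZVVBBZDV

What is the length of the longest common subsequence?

6

Let dp[i][j] be the LCS length of the first i characters of A and the first j characters of B. dp[i][j] = dp[i-1][j-1]+1 when the i-th and j-th characters match, else max(dp[i-1][j], dp[i][j-1]).
    ·  B  B  Z  V  V  B  B  Z  D  V
 ·  0  0  0  0  0  0  0  0  0  0  0
 B  0  1  1  1  1  1  1  1  1  1  1
 Z  0  1  1  2  2  2  2  2  2  2  2
 D  0  1  1  2  2  2  2  2  2  3  3
 B  0  1  2  2  2  2  3  3  3  3  3
 B  0  1  2  2  2  2  3  4  4  4  4
 Z  0  1  2  3  3  3  3  4  5  5  5
 B  0  1  2  3  3  3  4  4  5  5  5
 Z  0  1  2  3  3  3  4  4  5  5  5
 B  0  1  2  3  3  3  4  5  5  5  5
 D  0  1  2  3  3  3  4  5  5  6  6
dp[10][10] = 6. One LCS (by backtracking along matches): BZBBZD.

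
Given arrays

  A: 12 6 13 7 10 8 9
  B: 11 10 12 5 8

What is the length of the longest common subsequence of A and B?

Match 12 [1,3], then 8 [6,5] — 2 values in the same relative order in both. Since dp[7][5] = 2, nothing longer is possible.

2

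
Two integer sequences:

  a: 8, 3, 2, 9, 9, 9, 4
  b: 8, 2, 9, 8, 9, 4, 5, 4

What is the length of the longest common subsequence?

One common subsequence of length 5: 8 [1,1], 2 [3,2], 9 [4,3], 9 [5,5], 4 [7,8]. Since dp[7][8] = 5, nothing longer is possible.

5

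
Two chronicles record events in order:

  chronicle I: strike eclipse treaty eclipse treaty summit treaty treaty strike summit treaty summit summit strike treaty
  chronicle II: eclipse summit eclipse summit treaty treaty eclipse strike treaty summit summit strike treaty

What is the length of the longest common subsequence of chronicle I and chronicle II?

11

Pick eclipse [2,1]; then eclipse [4,3]; then summit [6,4]; then treaty [7,5]; then treaty [8,6]; then strike [9,8]; then treaty [11,9]; then summit [12,10]; then summit [13,11]; then strike [14,12]; then treaty [15,13]; all 11 events appear in both, in order. dp[15][13] = 11 confirms this is the maximum.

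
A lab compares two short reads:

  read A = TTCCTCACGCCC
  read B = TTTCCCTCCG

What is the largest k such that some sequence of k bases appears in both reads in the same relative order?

8

Let dp[i][j] be the LCS length of the first i bases of read A and the first j bases of read B. dp[i][j] = dp[i-1][j-1]+1 when the i-th and j-th bases match, else max(dp[i-1][j], dp[i][j-1]).
    ·  T  T  T  C  C  C  T  C  C  G
 ·  0  0  0  0  0  0  0  0  0  0  0
 T  0  1  1  1  1  1  1  1  1  1  1
 T  0  1  2  2  2  2  2  2  2  2  2
 C  0  1  2  2  3  3  3  3  3  3  3
 C  0  1  2  2  3  4  4  4  4  4  4
 T  0  1  2  3  3  4  4  5  5  5  5
 C  0  1  2  3  4  4  5  5  6  6  6
 A  0  1  2  3  4  4  5  5  6  6  6
 C  0  1  2  3  4  5  5  5  6  7  7
 G  0  1  2  3  4  5  5  5  6  7  8
 C  0  1  2  3  4  5  6  6  6  7  8
 C  0  1  2  3  4  5  6  6  7  7  8
 C  0  1  2  3  4  5  6  6  7  8  8
dp[12][10] = 8. One LCS (by backtracking along matches): TTCCTCCG.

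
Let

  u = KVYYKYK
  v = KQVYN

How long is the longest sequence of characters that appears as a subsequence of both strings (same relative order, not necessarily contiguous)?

Let dp[i][j] be the LCS length of the first i characters of u and the first j characters of v. dp[i][j] = dp[i-1][j-1]+1 when the i-th and j-th characters match, else max(dp[i-1][j], dp[i][j-1]).
    ·  K  Q  V  Y  N
 ·  0  0  0  0  0  0
 K  0  1  1  1  1  1
 V  0  1  1  2  2  2
 Y  0  1  1  2  3  3
 Y  0  1  1  2  3  3
 K  0  1  1  2  3  3
 Y  0  1  1  2  3  3
 K  0  1  1  2  3  3
dp[7][5] = 3. One LCS (by backtracking along matches): KVY.

3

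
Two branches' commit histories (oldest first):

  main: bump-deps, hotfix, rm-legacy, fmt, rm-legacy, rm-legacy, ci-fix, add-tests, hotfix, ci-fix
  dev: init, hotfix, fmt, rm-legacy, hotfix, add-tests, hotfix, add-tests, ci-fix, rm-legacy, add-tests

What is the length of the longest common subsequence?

Pick hotfix at main[2]=dev[2]; then fmt at main[4]=dev[3]; then rm-legacy at main[5]=dev[4]; then add-tests at main[8]=dev[6]; then hotfix at main[9]=dev[7]; then ci-fix at main[10]=dev[9]; all 6 commits appear in both, in order. The LCS DP gives dp[10][11] = 6, so this is optimal.

6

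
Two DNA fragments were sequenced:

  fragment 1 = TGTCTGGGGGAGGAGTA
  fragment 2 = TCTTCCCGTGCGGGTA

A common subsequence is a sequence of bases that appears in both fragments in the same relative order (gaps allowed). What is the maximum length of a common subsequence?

Taking T [1,3]; then T [3,4]; then C [4,7]; then T [5,9]; then G [6,10]; then G [12,12]; then G [13,13]; then G [15,14]; then T [16,15]; then A [17,16] gives a common subsequence of length 10. dp[17][16] = 10 confirms this is the maximum.

10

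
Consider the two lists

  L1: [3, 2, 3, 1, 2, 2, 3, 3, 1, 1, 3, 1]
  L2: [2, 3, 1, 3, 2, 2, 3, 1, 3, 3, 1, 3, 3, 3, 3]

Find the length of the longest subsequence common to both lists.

One common subsequence of length 9: 2 (L1 #2, L2 #1), 3 (L1 #3, L2 #2), 1 (L1 #4, L2 #3), 2 (L1 #5, L2 #5), 2 (L1 #6, L2 #6), 3 (L1 #7, L2 #9), 3 (L1 #8, L2 #10), 1 (L1 #9, L2 #11), 3 (L1 #11, L2 #15). The LCS DP gives dp[12][15] = 9, so this is optimal.

9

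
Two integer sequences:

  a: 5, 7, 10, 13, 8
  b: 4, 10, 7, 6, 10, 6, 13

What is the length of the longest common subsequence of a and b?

Let dp[i][j] be the LCS length of the first i values of a and the first j values of b. dp[i][j] = dp[i-1][j-1]+1 when the i-th and j-th values match, else max(dp[i-1][j], dp[i][j-1]).
    ·  4 10  7  6 10  6 13
 ·  0  0  0  0  0  0  0  0
 5  0  0  0  0  0  0  0  0
 7  0  0  0  1  1  1  1  1
10  0  0  1  1  1  2  2  2
13  0  0  1  1  1  2  2  3
 8  0  0  1  1  1  2  2  3
dp[5][7] = 3. One LCS (by backtracking along matches): 7, 10, 13.

3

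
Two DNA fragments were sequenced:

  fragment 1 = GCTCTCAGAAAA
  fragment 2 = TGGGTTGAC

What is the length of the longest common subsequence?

5

Pick G (fragment 1 #1, fragment 2 #4), then T (fragment 1 #3, fragment 2 #5), then T (fragment 1 #5, fragment 2 #6), then G (fragment 1 #8, fragment 2 #7), then A (fragment 1 #9, fragment 2 #8); all 5 bases appear in both, in order. The LCS DP gives dp[12][9] = 5, so this is optimal.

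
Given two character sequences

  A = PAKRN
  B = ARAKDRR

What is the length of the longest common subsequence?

3

One common subsequence of length 3: A (A #2, B #3) → K (A #3, B #4) → R (A #4, B #7). The LCS DP gives dp[5][7] = 3, so this is optimal.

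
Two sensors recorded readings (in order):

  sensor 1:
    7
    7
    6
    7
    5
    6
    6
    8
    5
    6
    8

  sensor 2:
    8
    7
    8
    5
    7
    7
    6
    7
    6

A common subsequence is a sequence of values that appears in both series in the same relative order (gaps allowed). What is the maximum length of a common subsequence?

5

Match 7 at sensor 1[1]=sensor 2[5], then 7 at sensor 1[2]=sensor 2[6], then 6 at sensor 1[3]=sensor 2[7], then 7 at sensor 1[4]=sensor 2[8], then 6 at sensor 1[10]=sensor 2[9] — 5 values in the same relative order in both. The LCS DP gives dp[11][9] = 5, so this is optimal.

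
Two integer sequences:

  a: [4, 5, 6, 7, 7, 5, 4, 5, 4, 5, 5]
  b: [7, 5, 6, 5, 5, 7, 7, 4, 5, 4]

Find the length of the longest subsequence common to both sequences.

7

Taking 5 [2,2], 6 [3,3], 7 [4,6], 7 [5,7], 4 [7,8], 5 [8,9], 4 [9,10] gives a common subsequence of length 7. dp[11][10] = 7 confirms this is the maximum.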